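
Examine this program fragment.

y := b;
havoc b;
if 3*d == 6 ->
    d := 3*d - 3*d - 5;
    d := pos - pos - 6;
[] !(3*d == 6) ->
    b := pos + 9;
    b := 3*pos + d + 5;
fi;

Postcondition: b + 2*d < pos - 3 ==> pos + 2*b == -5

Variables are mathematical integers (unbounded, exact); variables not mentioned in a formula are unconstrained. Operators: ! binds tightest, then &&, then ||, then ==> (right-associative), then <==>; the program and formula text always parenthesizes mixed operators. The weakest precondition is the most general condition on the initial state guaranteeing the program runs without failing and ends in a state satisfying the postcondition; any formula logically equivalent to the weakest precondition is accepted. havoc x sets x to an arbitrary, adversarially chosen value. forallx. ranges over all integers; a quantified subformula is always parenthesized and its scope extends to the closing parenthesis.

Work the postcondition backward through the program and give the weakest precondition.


Working backward. After the program, the postcondition b + 2*d < pos - 3 ==> pos + 2*b == -5 must hold; in canonical form it is b + 2*d < pos - 3 ==> 2*b + pos == -5.
Then branch requires b < pos + 9 ==> 2*b + pos == -5; else branch requires 3*d + 2*pos < -8 ==> 2*d + 7*pos == -15.
Before the if: (3*d == 6 ==> (b < pos + 9 ==> 2*b + pos == -5)) && ((!(3*d == 6)) ==> (3*d + 2*pos < -8 ==> 2*d + 7*pos == -15))
Before havoc b: forall b_1. ((3*d == 6 ==> (b_1 < pos + 9 ==> 2*b_1 + pos == -5)) && ((!(3*d == 6)) ==> (3*d + 2*pos < -8 ==> 2*d + 7*pos == -15)))
Before y := b: forall b_1. ((3*d == 6 ==> (b_1 < pos + 9 ==> 2*b_1 + pos == -5)) && ((!(3*d == 6)) ==> (3*d + 2*pos < -8 ==> 2*d + 7*pos == -15)))
Answer: WP = forall b_1. ((3*d == 6 ==> (b_1 < pos + 9 ==> 2*b_1 + pos == -5)) && ((!(3*d == 6)) ==> (3*d + 2*pos < -8 ==> 2*d + 7*pos == -15)))


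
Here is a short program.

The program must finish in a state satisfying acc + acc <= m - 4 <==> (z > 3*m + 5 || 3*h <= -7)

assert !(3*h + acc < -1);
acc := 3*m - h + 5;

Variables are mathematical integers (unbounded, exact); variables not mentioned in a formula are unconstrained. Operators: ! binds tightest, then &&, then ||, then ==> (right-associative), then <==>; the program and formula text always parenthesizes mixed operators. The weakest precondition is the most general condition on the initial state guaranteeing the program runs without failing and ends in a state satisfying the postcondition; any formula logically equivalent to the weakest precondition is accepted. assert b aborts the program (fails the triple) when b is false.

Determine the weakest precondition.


Working backward. After the program, the postcondition acc + acc <= m - 4 <==> (z > 3*m + 5 || 3*h <= -7) must hold; in canonical form it is 2*acc <= m - 4 <==> (z > 3*m + 5 || 3*h <= -7).
Before acc := 3*m - h + 5: 5*m <= 2*h - 14 <==> (z > 3*m + 5 || 3*h <= -7)
Before assert !(3*h + acc < -1): (!(acc + 3*h < -1)) && (5*m <= 2*h - 14 <==> (z > 3*m + 5 || 3*h <= -7))
Answer: WP = (!(acc + 3*h < -1)) && (5*m <= 2*h - 14 <==> (z > 3*m + 5 || 3*h <= -7))


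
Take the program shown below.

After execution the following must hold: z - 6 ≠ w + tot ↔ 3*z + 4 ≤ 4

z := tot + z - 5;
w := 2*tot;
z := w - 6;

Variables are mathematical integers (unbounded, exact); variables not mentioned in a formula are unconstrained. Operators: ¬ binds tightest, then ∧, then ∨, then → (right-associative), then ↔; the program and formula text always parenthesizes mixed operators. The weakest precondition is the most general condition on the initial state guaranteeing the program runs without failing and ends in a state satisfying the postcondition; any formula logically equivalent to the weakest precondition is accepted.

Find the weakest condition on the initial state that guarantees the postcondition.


Working backward. After the program, the postcondition z - 6 ≠ w + tot ↔ 3*z + 4 ≤ 4 must hold; in canonical form it is z ≠ tot + w + 6 ↔ 3*z ≤ 0.
Before z := w - 6: tot ≠ -12 ↔ 3*w ≤ 18
Before w := 2*tot: tot ≠ -12 ↔ 6*tot ≤ 18
Before z := tot + z - 5: tot ≠ -12 ↔ 6*tot ≤ 18
Answer: WP = tot ≠ -12 ↔ 6*tot ≤ 18


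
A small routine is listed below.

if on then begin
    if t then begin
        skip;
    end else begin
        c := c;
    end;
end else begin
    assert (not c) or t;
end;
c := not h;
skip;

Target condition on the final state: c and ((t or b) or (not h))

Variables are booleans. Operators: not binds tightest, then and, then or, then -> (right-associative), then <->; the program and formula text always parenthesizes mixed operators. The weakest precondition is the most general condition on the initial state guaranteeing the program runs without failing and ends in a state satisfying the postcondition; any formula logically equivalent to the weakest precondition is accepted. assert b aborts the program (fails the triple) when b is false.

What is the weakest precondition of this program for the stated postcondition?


Working backward. After the program, the postcondition c and ((t or b) or (not h)) must hold; in canonical form it is c and (t or b or (not h)).
Before skip: c and (t or b or (not h))
Before c := not h: (not h) and (t or b or (not h))
Then branch requires (t -> ((not h) and (t or b or (not h)))) and ((not t) -> ((not h) and (t or b or (not h)))); else branch requires ((not c) or t) and (not h) and (t or b or (not h)).
Before the if: (on -> ((t -> ((not h) and (t or b or (not h)))) and ((not t) -> ((not h) and (t or b or (not h)))))) and ((not on) -> (((not c) or t) and (not h) and (t or b or (not h))))
Answer: WP = (on -> ((t -> ((not h) and (t or b or (not h)))) and ((not t) -> ((not h) and (t or b or (not h)))))) and ((not on) -> (((not c) or t) and (not h) and (t or b or (not h))))


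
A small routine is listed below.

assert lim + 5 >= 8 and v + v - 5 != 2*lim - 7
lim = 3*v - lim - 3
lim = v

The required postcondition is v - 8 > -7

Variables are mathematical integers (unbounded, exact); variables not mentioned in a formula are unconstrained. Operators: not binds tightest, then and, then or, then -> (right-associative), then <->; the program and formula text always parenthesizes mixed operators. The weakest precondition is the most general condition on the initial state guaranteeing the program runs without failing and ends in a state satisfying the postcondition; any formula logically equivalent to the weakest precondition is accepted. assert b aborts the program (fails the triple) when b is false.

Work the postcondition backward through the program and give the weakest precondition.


Working backward. After the program, the postcondition v - 8 > -7 must hold; in canonical form it is v > 1.
Before lim := v: v > 1
Before lim := 3*v - lim - 3: v > 1
Before assert lim + 5 >= 8 and v + v - 5 != 2*lim - 7: lim >= 3 and 2*v != 2*lim - 2 and v > 1
Answer: WP = lim >= 3 and 2*v != 2*lim - 2 and v > 1


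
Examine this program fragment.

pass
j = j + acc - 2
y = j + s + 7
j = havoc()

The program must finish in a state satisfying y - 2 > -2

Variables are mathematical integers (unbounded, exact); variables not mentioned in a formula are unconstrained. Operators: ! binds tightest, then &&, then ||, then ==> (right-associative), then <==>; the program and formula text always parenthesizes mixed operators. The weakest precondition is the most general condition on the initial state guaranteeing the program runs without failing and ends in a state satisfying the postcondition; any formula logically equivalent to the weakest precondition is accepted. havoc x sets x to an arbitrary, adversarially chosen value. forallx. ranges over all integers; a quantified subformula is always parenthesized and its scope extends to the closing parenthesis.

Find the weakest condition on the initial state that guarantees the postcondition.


Working backward. After the program, the postcondition y - 2 > -2 must hold; in canonical form it is y > 0.
Before havoc j: y > 0
Before y := j + s + 7: j + s > -7
Before j := j + acc - 2: acc + j + s > -5
Before skip: acc + j + s > -5
Answer: WP = acc + j + s > -5


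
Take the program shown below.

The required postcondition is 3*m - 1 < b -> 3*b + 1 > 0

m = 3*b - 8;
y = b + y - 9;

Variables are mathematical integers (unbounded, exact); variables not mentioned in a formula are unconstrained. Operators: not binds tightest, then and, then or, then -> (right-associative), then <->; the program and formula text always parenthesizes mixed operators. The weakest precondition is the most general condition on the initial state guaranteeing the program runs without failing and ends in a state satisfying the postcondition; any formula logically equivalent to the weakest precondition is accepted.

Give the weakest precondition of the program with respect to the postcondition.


Working backward. After the program, the postcondition 3*m - 1 < b -> 3*b + 1 > 0 must hold; in canonical form it is 3*m < b + 1 -> 3*b > -1.
Before y := b + y - 9: 3*m < b + 1 -> 3*b > -1
Before m := 3*b - 8: 8*b < 25 -> 3*b > -1
Answer: WP = 8*b < 25 -> 3*b > -1


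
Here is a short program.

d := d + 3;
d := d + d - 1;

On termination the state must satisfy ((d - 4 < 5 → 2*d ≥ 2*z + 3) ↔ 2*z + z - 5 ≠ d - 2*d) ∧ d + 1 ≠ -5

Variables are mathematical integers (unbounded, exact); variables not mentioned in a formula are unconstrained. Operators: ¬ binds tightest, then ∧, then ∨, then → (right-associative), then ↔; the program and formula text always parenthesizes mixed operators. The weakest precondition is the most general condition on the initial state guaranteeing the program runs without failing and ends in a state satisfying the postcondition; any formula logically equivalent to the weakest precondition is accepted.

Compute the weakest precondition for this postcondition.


Working backward. After the program, the postcondition ((d - 4 < 5 → 2*d ≥ 2*z + 3) ↔ 2*z + z - 5 ≠ d - 2*d) ∧ d + 1 ≠ -5 must hold; in canonical form it is ((d < 9 → 2*d ≥ 2*z + 3) ↔ d + 3*z ≠ 5) ∧ d ≠ -6.
Before d := d + d - 1: ((2*d < 10 → 4*d ≥ 2*z + 5) ↔ 2*d + 3*z ≠ 6) ∧ 2*d ≠ -5
Before d := d + 3: ((2*d < 4 → 4*d ≥ 2*z - 7) ↔ 2*d + 3*z ≠ 0) ∧ 2*d ≠ -11
Answer: WP = ((2*d < 4 → 4*d ≥ 2*z - 7) ↔ 2*d + 3*z ≠ 0) ∧ 2*d ≠ -11


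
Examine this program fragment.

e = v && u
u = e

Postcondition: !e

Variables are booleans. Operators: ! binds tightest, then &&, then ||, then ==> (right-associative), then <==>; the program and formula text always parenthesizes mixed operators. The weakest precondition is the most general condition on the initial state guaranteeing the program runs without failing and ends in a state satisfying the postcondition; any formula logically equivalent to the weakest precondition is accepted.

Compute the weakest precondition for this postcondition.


Working backward. After the program, !e must hold.
Before u := e: !e
Before e := v && u: !(v && u)
Answer: WP = !(v && u)


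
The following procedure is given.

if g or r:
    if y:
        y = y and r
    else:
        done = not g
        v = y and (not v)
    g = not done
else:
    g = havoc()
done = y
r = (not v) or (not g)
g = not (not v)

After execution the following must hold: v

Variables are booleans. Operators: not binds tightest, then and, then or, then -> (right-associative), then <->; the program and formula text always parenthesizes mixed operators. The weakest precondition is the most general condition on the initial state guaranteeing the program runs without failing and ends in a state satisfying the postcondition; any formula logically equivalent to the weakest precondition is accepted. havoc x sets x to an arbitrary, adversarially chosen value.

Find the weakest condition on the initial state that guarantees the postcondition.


Working backward. After the program, v must hold.
Before g := not (not v): v
Before r := (not v) or (not g): v
Before done := y: v
Then branch requires (y -> v) and ((not y) -> (y and (not v))); else branch requires v.
Before the if: ((g or r) -> ((y -> v) and ((not y) -> (y and (not v))))) and ((not (g or r)) -> v)
Answer: WP = ((g or r) -> ((y -> v) and ((not y) -> (y and (not v))))) and ((not (g or r)) -> v)


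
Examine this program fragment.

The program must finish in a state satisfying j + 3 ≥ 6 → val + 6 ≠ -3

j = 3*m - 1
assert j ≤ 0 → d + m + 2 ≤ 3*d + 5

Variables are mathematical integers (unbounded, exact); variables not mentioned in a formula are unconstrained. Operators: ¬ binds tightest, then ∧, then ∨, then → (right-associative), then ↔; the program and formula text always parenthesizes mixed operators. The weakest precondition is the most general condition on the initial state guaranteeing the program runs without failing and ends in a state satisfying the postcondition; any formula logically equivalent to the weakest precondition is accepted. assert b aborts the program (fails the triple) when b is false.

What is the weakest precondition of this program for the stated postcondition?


Working backward. After the program, the postcondition j + 3 ≥ 6 → val + 6 ≠ -3 must hold; in canonical form it is j ≥ 3 → val ≠ -9.
Before assert j ≤ 0 → d + m + 2 ≤ 3*d + 5: (j ≤ 0 → m ≤ 2*d + 3) ∧ (j ≥ 3 → val ≠ -9)
Before j := 3*m - 1: (3*m ≤ 1 → m ≤ 2*d + 3) ∧ (3*m ≥ 4 → val ≠ -9)
Answer: WP = (3*m ≤ 1 → m ≤ 2*d + 3) ∧ (3*m ≥ 4 → val ≠ -9)


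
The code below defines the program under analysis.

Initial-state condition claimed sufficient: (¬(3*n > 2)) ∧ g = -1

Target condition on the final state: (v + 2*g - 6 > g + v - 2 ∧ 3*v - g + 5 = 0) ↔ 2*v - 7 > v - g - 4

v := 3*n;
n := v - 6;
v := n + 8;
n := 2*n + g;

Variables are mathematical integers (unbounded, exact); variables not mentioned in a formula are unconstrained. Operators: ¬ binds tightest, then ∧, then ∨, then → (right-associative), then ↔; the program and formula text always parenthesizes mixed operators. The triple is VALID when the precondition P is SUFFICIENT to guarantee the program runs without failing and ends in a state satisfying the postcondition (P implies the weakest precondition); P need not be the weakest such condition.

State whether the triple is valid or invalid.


Working backward. After the program, the postcondition (v + 2*g - 6 > g + v - 2 ∧ 3*v - g + 5 = 0) ↔ 2*v - 7 > v - g - 4 must hold; in canonical form it is (g > 4 ∧ 3*v = g - 5) ↔ g + v > 3.
Before n := 2*n + g: (g > 4 ∧ 3*v = g - 5) ↔ g + v > 3
Before v := n + 8: (g > 4 ∧ 3*n = g - 29) ↔ g + n > -5
Before n := v - 6: (g > 4 ∧ 3*v = g - 11) ↔ g + v > 1
Before v := 3*n: (g > 4 ∧ 9*n = g - 11) ↔ g + 3*n > 1
The weakest precondition is (g > 4 ∧ 9*n = g - 11) ↔ g + 3*n > 1.
Check whether (¬(3*n > 2)) ∧ g = -1 implies it.
Every state satisfying the precondition satisfies the weakest precondition: the implication holds.
Answer: valid


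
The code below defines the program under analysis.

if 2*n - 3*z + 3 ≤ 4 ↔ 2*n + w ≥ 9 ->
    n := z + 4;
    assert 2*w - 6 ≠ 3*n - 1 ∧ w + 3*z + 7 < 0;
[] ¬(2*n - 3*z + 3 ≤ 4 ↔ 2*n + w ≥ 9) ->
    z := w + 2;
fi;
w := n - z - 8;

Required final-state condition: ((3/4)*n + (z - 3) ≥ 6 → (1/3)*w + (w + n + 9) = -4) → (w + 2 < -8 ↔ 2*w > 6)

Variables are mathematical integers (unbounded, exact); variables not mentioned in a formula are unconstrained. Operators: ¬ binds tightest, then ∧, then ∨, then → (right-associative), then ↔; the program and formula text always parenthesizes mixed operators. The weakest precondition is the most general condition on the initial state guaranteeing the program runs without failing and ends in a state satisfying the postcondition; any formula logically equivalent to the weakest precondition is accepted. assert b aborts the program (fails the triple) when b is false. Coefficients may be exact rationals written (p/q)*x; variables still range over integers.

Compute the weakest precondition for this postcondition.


Working backward. After the program, the postcondition ((3/4)*n + (z - 3) ≥ 6 → (1/3)*w + (w + n + 9) = -4) → (w + 2 < -8 ↔ 2*w > 6) must hold; in canonical form it is ((3/4)*n + z ≥ 9 → n + (4/3)*w = -13) → (w < -10 ↔ 2*w > 6).
Before w := n - z - 8: ((3/4)*n + z ≥ 9 → (7/3)*n = (4/3)*z - 7/3) → (n < z - 2 ↔ 2*n > 2*z + 22)
Then branch requires 2*w ≠ 3*z + 17 ∧ w + 3*z < -7; else branch requires ((3/4)*n + w ≥ 7 → (7/3)*n = (4/3)*w + 1/3) → (n < w ↔ 2*n > 2*w + 26).
Before the if: ((2*n ≤ 3*z + 1 ↔ 2*n + w ≥ 9) → (2*w ≠ 3*z + 17 ∧ w + 3*z < -7)) ∧ ((¬(2*n ≤ 3*z + 1 ↔ 2*n + w ≥ 9)) → (((3/4)*n + w ≥ 7 → (7/3)*n = (4/3)*w + 1/3) → (n < w ↔ 2*n > 2*w + 26)))
Answer: WP = ((2*n ≤ 3*z + 1 ↔ 2*n + w ≥ 9) → (2*w ≠ 3*z + 17 ∧ w + 3*z < -7)) ∧ ((¬(2*n ≤ 3*z + 1 ↔ 2*n + w ≥ 9)) → (((3/4)*n + w ≥ 7 → (7/3)*n = (4/3)*w + 1/3) → (n < w ↔ 2*n > 2*w + 26)))


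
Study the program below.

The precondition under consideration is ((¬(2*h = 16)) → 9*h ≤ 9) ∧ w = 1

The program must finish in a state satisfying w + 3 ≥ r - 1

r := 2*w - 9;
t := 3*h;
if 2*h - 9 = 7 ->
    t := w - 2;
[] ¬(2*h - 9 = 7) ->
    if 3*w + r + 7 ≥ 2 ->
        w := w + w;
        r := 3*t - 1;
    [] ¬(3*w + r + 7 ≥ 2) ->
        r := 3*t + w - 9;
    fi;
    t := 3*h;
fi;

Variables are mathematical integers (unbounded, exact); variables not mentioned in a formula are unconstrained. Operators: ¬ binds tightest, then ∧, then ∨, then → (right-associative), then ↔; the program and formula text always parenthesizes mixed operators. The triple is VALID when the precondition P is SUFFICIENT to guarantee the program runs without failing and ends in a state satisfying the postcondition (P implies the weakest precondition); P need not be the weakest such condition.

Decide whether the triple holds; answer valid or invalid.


Working backward. After the program, the postcondition w + 3 ≥ r - 1 must hold; in canonical form it is w ≥ r - 4.
Then branch requires w ≥ r - 4; else branch requires (r + 3*w ≥ -5 → 2*w ≥ 3*t - 5) ∧ ((¬(r + 3*w ≥ -5)) → 3*t ≤ 13).
Before the if: (2*h = 16 → w ≥ r - 4) ∧ ((¬(2*h = 16)) → ((r + 3*w ≥ -5 → 2*w ≥ 3*t - 5) ∧ ((¬(r + 3*w ≥ -5)) → 3*t ≤ 13)))
Before t := 3*h: (2*h = 16 → w ≥ r - 4) ∧ ((¬(2*h = 16)) → ((r + 3*w ≥ -5 → 2*w ≥ 9*h - 5) ∧ ((¬(r + 3*w ≥ -5)) → 9*h ≤ 13)))
Before r := 2*w - 9: (2*h = 16 → w ≤ 13) ∧ ((¬(2*h = 16)) → ((5*w ≥ 4 → 2*w ≥ 9*h - 5) ∧ ((¬(5*w ≥ 4)) → 9*h ≤ 13)))
The weakest precondition is (2*h = 16 → w ≤ 13) ∧ ((¬(2*h = 16)) → ((5*w ≥ 4 → 2*w ≥ 9*h - 5) ∧ ((¬(5*w ≥ 4)) → 9*h ≤ 13))).
Check whether ((¬(2*h = 16)) → 9*h ≤ 9) ∧ w = 1 implies it.
Countermodel: at the initial state h = 1, w = 1, the precondition holds but the weakest precondition fails.
Answer: invalid


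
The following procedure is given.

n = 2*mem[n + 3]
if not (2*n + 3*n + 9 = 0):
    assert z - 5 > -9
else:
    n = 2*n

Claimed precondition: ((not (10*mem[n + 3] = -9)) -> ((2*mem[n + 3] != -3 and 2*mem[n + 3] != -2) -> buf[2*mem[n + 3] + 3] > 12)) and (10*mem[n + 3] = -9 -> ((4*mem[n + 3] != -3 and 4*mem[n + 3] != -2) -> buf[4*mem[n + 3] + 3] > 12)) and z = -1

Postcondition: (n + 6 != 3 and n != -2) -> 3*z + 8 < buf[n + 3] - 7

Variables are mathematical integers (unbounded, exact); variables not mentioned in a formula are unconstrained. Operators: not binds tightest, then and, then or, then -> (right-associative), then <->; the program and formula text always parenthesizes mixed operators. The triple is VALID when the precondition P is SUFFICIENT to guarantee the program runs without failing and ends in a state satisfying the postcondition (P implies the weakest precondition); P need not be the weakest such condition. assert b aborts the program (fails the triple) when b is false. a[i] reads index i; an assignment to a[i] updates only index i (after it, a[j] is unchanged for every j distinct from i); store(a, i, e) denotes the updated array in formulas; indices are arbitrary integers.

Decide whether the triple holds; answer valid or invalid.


Working backward. After the program, the postcondition (n + 6 != 3 and n != -2) -> 3*z + 8 < buf[n + 3] - 7 must hold; in canonical form it is (n != -3 and n != -2) -> 3*z < buf[n + 3] - 15.
Then branch requires z > -4 and ((n != -3 and n != -2) -> 3*z < buf[n + 3] - 15); else branch requires (2*n != -3 and 2*n != -2) -> 3*z < buf[2*n + 3] - 15.
Before the if: ((not (5*n = -9)) -> (z > -4 and ((n != -3 and n != -2) -> 3*z < buf[n + 3] - 15))) and (5*n = -9 -> ((2*n != -3 and 2*n != -2) -> 3*z < buf[2*n + 3] - 15))
Before n := 2*mem[n + 3]: ((not (10*mem[n + 3] = -9)) -> (z > -4 and ((2*mem[n + 3] != -3 and 2*mem[n + 3] != -2) -> 3*z < buf[2*mem[n + 3] + 3] - 15))) and (10*mem[n + 3] = -9 -> ((4*mem[n + 3] != -3 and 4*mem[n + 3] != -2) -> 3*z < buf[4*mem[n + 3] + 3] - 15))
The weakest precondition is ((not (10*mem[n + 3] = -9)) -> (z > -4 and ((2*mem[n + 3] != -3 and 2*mem[n + 3] != -2) -> 3*z < buf[2*mem[n + 3] + 3] - 15))) and (10*mem[n + 3] = -9 -> ((4*mem[n + 3] != -3 and 4*mem[n + 3] != -2) -> 3*z < buf[4*mem[n + 3] + 3] - 15)).
Check whether ((not (10*mem[n + 3] = -9)) -> ((2*mem[n + 3] != -3 and 2*mem[n + 3] != -2) -> buf[2*mem[n + 3] + 3] > 12)) and (10*mem[n + 3] = -9 -> ((4*mem[n + 3] != -3 and 4*mem[n + 3] != -2) -> buf[4*mem[n + 3] + 3] > 12)) and z = -1 implies it.
Every state satisfying the precondition satisfies the weakest precondition: the implication holds.
Answer: valid


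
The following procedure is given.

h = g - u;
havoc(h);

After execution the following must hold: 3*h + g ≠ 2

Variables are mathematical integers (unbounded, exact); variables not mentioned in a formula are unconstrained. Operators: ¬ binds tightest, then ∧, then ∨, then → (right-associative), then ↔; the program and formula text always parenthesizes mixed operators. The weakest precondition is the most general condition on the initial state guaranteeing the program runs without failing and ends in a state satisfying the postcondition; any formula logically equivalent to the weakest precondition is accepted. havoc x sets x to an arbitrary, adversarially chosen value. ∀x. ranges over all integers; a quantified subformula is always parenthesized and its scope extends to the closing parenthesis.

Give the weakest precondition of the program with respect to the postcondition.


Working backward. After the program, the postcondition 3*h + g ≠ 2 must hold; in canonical form it is g + 3*h ≠ 2.
Before havoc h: ∀h_1. g + 3*h_1 ≠ 2
Before h := g - u: ∀h_1. g + 3*h_1 ≠ 2
Answer: WP = ∀h_1. g + 3*h_1 ≠ 2


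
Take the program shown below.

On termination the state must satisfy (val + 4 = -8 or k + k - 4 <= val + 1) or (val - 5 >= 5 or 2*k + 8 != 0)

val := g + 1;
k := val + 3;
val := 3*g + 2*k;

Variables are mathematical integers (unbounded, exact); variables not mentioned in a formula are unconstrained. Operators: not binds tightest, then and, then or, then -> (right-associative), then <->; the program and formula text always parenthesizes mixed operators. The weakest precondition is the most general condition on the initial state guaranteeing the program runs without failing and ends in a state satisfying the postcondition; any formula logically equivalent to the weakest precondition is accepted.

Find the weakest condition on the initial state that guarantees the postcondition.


Working backward. After the program, the postcondition (val + 4 = -8 or k + k - 4 <= val + 1) or (val - 5 >= 5 or 2*k + 8 != 0) must hold; in canonical form it is val = -12 or 2*k <= val + 5 or val >= 10 or 2*k != -8.
Before val := 3*g + 2*k: 3*g + 2*k = -12 or 3*g >= -5 or 3*g + 2*k >= 10 or 2*k != -8
Before k := val + 3: 3*g + 2*val = -18 or 3*g >= -5 or 3*g + 2*val >= 4 or 2*val != -14
Before val := g + 1: 5*g = -20 or 3*g >= -5 or 5*g >= 2 or 2*g != -16
Answer: WP = 5*g = -20 or 3*g >= -5 or 5*g >= 2 or 2*g != -16


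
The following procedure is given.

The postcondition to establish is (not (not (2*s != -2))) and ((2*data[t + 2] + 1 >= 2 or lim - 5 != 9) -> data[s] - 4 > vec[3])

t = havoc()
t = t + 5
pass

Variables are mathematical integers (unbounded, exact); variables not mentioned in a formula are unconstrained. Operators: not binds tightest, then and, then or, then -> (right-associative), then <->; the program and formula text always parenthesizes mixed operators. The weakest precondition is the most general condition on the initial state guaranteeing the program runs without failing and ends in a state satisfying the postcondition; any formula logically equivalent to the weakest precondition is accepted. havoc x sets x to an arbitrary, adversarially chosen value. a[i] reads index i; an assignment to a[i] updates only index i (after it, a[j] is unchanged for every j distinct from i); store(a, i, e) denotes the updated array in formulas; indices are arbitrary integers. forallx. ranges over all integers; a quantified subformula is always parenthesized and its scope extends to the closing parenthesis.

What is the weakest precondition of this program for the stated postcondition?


Working backward. After the program, the postcondition (not (not (2*s != -2))) and ((2*data[t + 2] + 1 >= 2 or lim - 5 != 9) -> data[s] - 4 > vec[3]) must hold; in canonical form it is 2*s != -2 and ((2*data[t + 2] >= 1 or lim != 14) -> data[s] > vec[3] + 4).
Before skip: 2*s != -2 and ((2*data[t + 2] >= 1 or lim != 14) -> data[s] > vec[3] + 4)
Before t := t + 5: 2*s != -2 and ((2*data[t + 7] >= 1 or lim != 14) -> data[s] > vec[3] + 4)
Before havoc t: forall t_1. (2*s != -2 and ((2*data[t_1 + 7] >= 1 or lim != 14) -> data[s] > vec[3] + 4))
Answer: WP = forall t_1. (2*s != -2 and ((2*data[t_1 + 7] >= 1 or lim != 14) -> data[s] > vec[3] + 4))


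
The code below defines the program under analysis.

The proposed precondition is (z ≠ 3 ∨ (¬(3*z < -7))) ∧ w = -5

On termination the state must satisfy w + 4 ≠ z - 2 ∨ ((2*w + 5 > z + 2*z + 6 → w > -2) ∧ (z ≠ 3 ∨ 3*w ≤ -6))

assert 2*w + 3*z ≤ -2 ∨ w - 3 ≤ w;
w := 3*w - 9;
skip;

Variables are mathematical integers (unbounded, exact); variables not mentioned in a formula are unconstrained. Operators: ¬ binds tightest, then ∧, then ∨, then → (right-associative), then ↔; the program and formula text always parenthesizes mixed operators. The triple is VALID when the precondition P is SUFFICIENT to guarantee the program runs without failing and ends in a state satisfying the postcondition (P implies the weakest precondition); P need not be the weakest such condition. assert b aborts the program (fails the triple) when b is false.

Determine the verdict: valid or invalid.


Working backward. After the program, the postcondition w + 4 ≠ z - 2 ∨ ((2*w + 5 > z + 2*z + 6 → w > -2) ∧ (z ≠ 3 ∨ 3*w ≤ -6)) must hold; in canonical form it is w ≠ z - 6 ∨ ((2*w > 3*z + 1 → w > -2) ∧ (z ≠ 3 ∨ 3*w ≤ -6)).
Before skip: w ≠ z - 6 ∨ ((2*w > 3*z + 1 → w > -2) ∧ (z ≠ 3 ∨ 3*w ≤ -6))
Before w := 3*w - 9: 3*w ≠ z + 3 ∨ ((6*w > 3*z + 19 → 3*w > 7) ∧ (z ≠ 3 ∨ 9*w ≤ 21))
Before assert 2*w + 3*z ≤ -2 ∨ w - 3 ≤ w: 3*w ≠ z + 3 ∨ ((6*w > 3*z + 19 → 3*w > 7) ∧ (z ≠ 3 ∨ 9*w ≤ 21))
The weakest precondition is 3*w ≠ z + 3 ∨ ((6*w > 3*z + 19 → 3*w > 7) ∧ (z ≠ 3 ∨ 9*w ≤ 21)).
Check whether (z ≠ 3 ∨ (¬(3*z < -7))) ∧ w = -5 implies it.
Countermodel: at the initial state w = -5, z = -18, the precondition holds but the weakest precondition fails.
Answer: invalid


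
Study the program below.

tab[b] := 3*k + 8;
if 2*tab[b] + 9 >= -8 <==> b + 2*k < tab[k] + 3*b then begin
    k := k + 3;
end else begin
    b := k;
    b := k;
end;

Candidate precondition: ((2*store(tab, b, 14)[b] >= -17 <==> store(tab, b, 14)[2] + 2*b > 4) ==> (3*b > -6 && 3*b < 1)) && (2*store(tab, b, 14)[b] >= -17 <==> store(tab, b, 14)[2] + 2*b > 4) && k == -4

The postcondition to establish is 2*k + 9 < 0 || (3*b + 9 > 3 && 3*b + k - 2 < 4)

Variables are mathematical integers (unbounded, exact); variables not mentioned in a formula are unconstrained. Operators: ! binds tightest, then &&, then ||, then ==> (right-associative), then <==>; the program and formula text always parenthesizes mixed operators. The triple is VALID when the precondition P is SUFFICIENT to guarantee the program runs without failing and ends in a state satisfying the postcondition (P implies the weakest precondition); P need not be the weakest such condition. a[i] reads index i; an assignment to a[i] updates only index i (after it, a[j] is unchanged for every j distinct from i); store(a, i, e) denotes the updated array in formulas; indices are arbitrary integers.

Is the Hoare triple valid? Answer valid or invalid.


Working backward. After the program, the postcondition 2*k + 9 < 0 || (3*b + 9 > 3 && 3*b + k - 2 < 4) must hold; in canonical form it is 2*k < -9 || (3*b > -6 && 3*b + k < 6).
Then branch requires 2*k < -15 || (3*b > -6 && 3*b + k < 3); else branch requires 2*k < -9 || (3*k > -6 && 4*k < 6).
Before the if: ((2*tab[b] >= -17 <==> 2*k < tab[k] + 2*b) ==> (2*k < -15 || (3*b > -6 && 3*b + k < 3))) && ((!(2*tab[b] >= -17 <==> 2*k < tab[k] + 2*b)) ==> (2*k < -9 || (3*k > -6 && 4*k < 6)))
Before tab[b] := 3*k + 8: ((2*store(tab, b, 3*k + 8)[b] >= -17 <==> 2*k < store(tab, b, 3*k + 8)[k] + 2*b) ==> (2*k < -15 || (3*b > -6 && 3*b + k < 3))) && ((!(2*store(tab, b, 3*k + 8)[b] >= -17 <==> 2*k < store(tab, b, 3*k + 8)[k] + 2*b)) ==> (2*k < -9 || (3*k > -6 && 4*k < 6)))
The weakest precondition is ((2*store(tab, b, 3*k + 8)[b] >= -17 <==> 2*k < store(tab, b, 3*k + 8)[k] + 2*b) ==> (2*k < -15 || (3*b > -6 && 3*b + k < 3))) && ((!(2*store(tab, b, 3*k + 8)[b] >= -17 <==> 2*k < store(tab, b, 3*k + 8)[k] + 2*b)) ==> (2*k < -9 || (3*k > -6 && 4*k < 6))).
Check whether ((2*store(tab, b, 14)[b] >= -17 <==> store(tab, b, 14)[2] + 2*b > 4) ==> (3*b > -6 && 3*b < 1)) && (2*store(tab, b, 14)[b] >= -17 <==> store(tab, b, 14)[2] + 2*b > 4) && k == -4 implies it.
Countermodel: at the initial state b = 0, k = -4, tab = {[-4] = -8, [0] = 3, [2] = 5, elsewhere 3}, the precondition holds but the weakest precondition fails.
Answer: invalid


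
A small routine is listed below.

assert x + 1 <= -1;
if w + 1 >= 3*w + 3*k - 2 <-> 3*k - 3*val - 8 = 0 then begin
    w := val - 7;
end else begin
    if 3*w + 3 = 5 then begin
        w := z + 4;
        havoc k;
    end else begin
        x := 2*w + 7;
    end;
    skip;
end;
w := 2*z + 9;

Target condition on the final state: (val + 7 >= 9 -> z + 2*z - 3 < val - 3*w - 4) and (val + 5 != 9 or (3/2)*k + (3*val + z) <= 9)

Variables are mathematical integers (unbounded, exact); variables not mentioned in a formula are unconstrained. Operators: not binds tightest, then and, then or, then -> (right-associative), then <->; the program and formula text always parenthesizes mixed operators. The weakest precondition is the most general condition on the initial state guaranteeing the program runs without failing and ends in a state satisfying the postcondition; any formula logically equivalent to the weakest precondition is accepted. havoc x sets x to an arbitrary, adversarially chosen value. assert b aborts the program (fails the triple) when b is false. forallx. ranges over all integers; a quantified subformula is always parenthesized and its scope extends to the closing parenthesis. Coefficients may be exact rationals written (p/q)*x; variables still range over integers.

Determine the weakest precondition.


Working backward. After the program, the postcondition (val + 7 >= 9 -> z + 2*z - 3 < val - 3*w - 4) and (val + 5 != 9 or (3/2)*k + (3*val + z) <= 9) must hold; in canonical form it is (val >= 2 -> 3*w + 3*z < val - 1) and (val != 4 or (3/2)*k + 3*val + z <= 9).
Before w := 2*z + 9: (val >= 2 -> 9*z < val - 28) and (val != 4 or (3/2)*k + 3*val + z <= 9)
Then branch requires (val >= 2 -> 9*z < val - 28) and (val != 4 or (3/2)*k + 3*val + z <= 9); else branch requires (3*w = 2 -> (forall k_1. ((val >= 2 -> 9*z < val - 28) and (val != 4 or (3/2)*k_1 + 3*val + z <= 9)))) and ((not (3*w = 2)) -> ((val >= 2 -> 9*z < val - 28) and (val != 4 or (3/2)*k + 3*val + z <= 9))).
Before the if: ((3*k + 2*w <= 3 <-> 3*k = 3*val + 8) -> ((val >= 2 -> 9*z < val - 28) and (val != 4 or (3/2)*k + 3*val + z <= 9))) and ((not (3*k + 2*w <= 3 <-> 3*k = 3*val + 8)) -> ((3*w = 2 -> (forall k_1. ((val >= 2 -> 9*z < val - 28) and (val != 4 or (3/2)*k_1 + 3*val + z <= 9)))) and ((not (3*w = 2)) -> ((val >= 2 -> 9*z < val - 28) and (val != 4 or (3/2)*k + 3*val + z <= 9)))))
Before assert x + 1 <= -1: x <= -2 and ((3*k + 2*w <= 3 <-> 3*k = 3*val + 8) -> ((val >= 2 -> 9*z < val - 28) and (val != 4 or (3/2)*k + 3*val + z <= 9))) and ((not (3*k + 2*w <= 3 <-> 3*k = 3*val + 8)) -> ((3*w = 2 -> (forall k_1. ((val >= 2 -> 9*z < val - 28) and (val != 4 or (3/2)*k_1 + 3*val + z <= 9)))) and ((not (3*w = 2)) -> ((val >= 2 -> 9*z < val - 28) and (val != 4 or (3/2)*k + 3*val + z <= 9)))))
Answer: WP = x <= -2 and ((3*k + 2*w <= 3 <-> 3*k = 3*val + 8) -> ((val >= 2 -> 9*z < val - 28) and (val != 4 or (3/2)*k + 3*val + z <= 9))) and ((not (3*k + 2*w <= 3 <-> 3*k = 3*val + 8)) -> ((3*w = 2 -> (forall k_1. ((val >= 2 -> 9*z < val - 28) and (val != 4 or (3/2)*k_1 + 3*val + z <= 9)))) and ((not (3*w = 2)) -> ((val >= 2 -> 9*z < val - 28) and (val != 4 or (3/2)*k + 3*val + z <= 9)))))


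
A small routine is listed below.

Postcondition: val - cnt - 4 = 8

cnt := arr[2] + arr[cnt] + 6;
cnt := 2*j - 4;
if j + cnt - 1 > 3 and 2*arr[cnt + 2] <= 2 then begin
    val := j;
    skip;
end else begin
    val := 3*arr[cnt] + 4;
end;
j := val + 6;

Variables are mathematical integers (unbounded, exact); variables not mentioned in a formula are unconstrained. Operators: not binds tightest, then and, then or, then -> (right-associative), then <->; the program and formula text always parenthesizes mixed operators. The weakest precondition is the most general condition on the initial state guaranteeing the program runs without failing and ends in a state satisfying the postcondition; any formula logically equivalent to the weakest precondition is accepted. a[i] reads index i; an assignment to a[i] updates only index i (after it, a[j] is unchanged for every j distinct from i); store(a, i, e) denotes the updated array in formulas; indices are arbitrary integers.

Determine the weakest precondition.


Working backward. After the program, the postcondition val - cnt - 4 = 8 must hold; in canonical form it is val = cnt + 12.
Before j := val + 6: val = cnt + 12
Then branch requires j = cnt + 12; else branch requires 3*arr[cnt] = cnt + 8.
Before the if: ((cnt + j > 4 and 2*arr[cnt + 2] <= 2) -> j = cnt + 12) and ((not (cnt + j > 4 and 2*arr[cnt + 2] <= 2)) -> 3*arr[cnt] = cnt + 8)
Before cnt := 2*j - 4: ((3*j > 8 and 2*arr[2*j - 2] <= 2) -> j = -8) and ((not (3*j > 8 and 2*arr[2*j - 2] <= 2)) -> 3*arr[2*j - 4] = 2*j + 4)
Before cnt := arr[2] + arr[cnt] + 6: ((3*j > 8 and 2*arr[2*j - 2] <= 2) -> j = -8) and ((not (3*j > 8 and 2*arr[2*j - 2] <= 2)) -> 3*arr[2*j - 4] = 2*j + 4)
Answer: WP = ((3*j > 8 and 2*arr[2*j - 2] <= 2) -> j = -8) and ((not (3*j > 8 and 2*arr[2*j - 2] <= 2)) -> 3*arr[2*j - 4] = 2*j + 4)


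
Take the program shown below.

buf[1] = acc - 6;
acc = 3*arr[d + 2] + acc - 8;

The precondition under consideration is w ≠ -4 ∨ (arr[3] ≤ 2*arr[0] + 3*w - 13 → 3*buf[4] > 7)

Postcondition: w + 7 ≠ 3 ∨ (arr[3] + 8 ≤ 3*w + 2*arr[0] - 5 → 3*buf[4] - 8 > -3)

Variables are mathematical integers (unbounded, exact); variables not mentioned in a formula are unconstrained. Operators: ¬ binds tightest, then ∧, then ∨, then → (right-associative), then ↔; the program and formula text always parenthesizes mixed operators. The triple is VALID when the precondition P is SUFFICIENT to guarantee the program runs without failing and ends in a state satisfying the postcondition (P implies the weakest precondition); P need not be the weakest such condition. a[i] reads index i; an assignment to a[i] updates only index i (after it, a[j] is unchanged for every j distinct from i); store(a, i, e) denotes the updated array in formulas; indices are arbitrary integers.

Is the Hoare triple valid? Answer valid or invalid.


Working backward. After the program, the postcondition w + 7 ≠ 3 ∨ (arr[3] + 8 ≤ 3*w + 2*arr[0] - 5 → 3*buf[4] - 8 > -3) must hold; in canonical form it is w ≠ -4 ∨ (arr[3] ≤ 2*arr[0] + 3*w - 13 → 3*buf[4] > 5).
Before acc := 3*arr[d + 2] + acc - 8: w ≠ -4 ∨ (arr[3] ≤ 2*arr[0] + 3*w - 13 → 3*buf[4] > 5)
Before buf[1] := acc - 6: w ≠ -4 ∨ (arr[3] ≤ 2*arr[0] + 3*w - 13 → 3*buf[4] > 5)
The weakest precondition is w ≠ -4 ∨ (arr[3] ≤ 2*arr[0] + 3*w - 13 → 3*buf[4] > 5).
Check whether w ≠ -4 ∨ (arr[3] ≤ 2*arr[0] + 3*w - 13 → 3*buf[4] > 7) implies it.
Every state satisfying the precondition satisfies the weakest precondition: the implication holds.
Answer: valid


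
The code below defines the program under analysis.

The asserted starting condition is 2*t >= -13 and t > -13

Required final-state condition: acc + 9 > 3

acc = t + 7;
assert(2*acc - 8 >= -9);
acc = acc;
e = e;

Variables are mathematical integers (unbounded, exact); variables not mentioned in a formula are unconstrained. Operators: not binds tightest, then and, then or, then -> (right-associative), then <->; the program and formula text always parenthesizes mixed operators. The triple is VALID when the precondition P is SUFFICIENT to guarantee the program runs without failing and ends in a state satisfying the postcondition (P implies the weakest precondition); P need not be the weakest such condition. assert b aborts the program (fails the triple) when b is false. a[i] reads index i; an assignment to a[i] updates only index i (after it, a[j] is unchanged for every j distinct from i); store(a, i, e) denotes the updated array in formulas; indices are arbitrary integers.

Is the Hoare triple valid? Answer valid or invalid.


Working backward. After the program, the postcondition acc + 9 > 3 must hold; in canonical form it is acc > -6.
Before e := e: acc > -6
Before acc := acc: acc > -6
Before assert 2*acc - 8 >= -9: 2*acc >= -1 and acc > -6
Before acc := t + 7: 2*t >= -15 and t > -13
The weakest precondition is 2*t >= -15 and t > -13.
Check whether 2*t >= -13 and t > -13 implies it.
Every state satisfying the precondition satisfies the weakest precondition: the implication holds.
Answer: valid


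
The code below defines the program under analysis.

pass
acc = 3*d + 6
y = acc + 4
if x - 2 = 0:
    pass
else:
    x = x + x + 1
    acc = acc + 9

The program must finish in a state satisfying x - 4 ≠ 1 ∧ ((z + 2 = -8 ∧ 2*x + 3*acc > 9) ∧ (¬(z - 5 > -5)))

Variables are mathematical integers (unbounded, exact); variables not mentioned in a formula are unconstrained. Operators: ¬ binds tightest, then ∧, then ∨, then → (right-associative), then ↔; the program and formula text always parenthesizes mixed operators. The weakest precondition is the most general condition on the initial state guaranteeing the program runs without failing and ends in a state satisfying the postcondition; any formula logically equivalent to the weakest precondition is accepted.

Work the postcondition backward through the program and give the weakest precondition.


Working backward. After the program, the postcondition x - 4 ≠ 1 ∧ ((z + 2 = -8 ∧ 2*x + 3*acc > 9) ∧ (¬(z - 5 > -5))) must hold; in canonical form it is x ≠ 5 ∧ z = -10 ∧ 3*acc + 2*x > 9 ∧ (¬(z > 0)).
Then branch requires x ≠ 5 ∧ z = -10 ∧ 3*acc + 2*x > 9 ∧ (¬(z > 0)); else branch requires 2*x ≠ 4 ∧ z = -10 ∧ 3*acc + 4*x > -20 ∧ (¬(z > 0)).
Before the if: (x = 2 → (x ≠ 5 ∧ z = -10 ∧ 3*acc + 2*x > 9 ∧ (¬(z > 0)))) ∧ ((¬(x = 2)) → (2*x ≠ 4 ∧ z = -10 ∧ 3*acc + 4*x > -20 ∧ (¬(z > 0))))
Before y := acc + 4: (x = 2 → (x ≠ 5 ∧ z = -10 ∧ 3*acc + 2*x > 9 ∧ (¬(z > 0)))) ∧ ((¬(x = 2)) → (2*x ≠ 4 ∧ z = -10 ∧ 3*acc + 4*x > -20 ∧ (¬(z > 0))))
Before acc := 3*d + 6: (x = 2 → (x ≠ 5 ∧ z = -10 ∧ 9*d + 2*x > -9 ∧ (¬(z > 0)))) ∧ ((¬(x = 2)) → (2*x ≠ 4 ∧ z = -10 ∧ 9*d + 4*x > -38 ∧ (¬(z > 0))))
Before skip: (x = 2 → (x ≠ 5 ∧ z = -10 ∧ 9*d + 2*x > -9 ∧ (¬(z > 0)))) ∧ ((¬(x = 2)) → (2*x ≠ 4 ∧ z = -10 ∧ 9*d + 4*x > -38 ∧ (¬(z > 0))))
Answer: WP = (x = 2 → (x ≠ 5 ∧ z = -10 ∧ 9*d + 2*x > -9 ∧ (¬(z > 0)))) ∧ ((¬(x = 2)) → (2*x ≠ 4 ∧ z = -10 ∧ 9*d + 4*x > -38 ∧ (¬(z > 0))))
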